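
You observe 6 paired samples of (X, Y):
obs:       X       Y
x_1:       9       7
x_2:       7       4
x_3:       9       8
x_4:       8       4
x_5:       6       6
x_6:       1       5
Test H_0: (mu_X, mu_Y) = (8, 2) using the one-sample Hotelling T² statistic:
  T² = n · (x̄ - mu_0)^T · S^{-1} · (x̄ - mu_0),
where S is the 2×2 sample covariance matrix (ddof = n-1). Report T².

Step 1 — sample mean vector:
  mean(X) = (9 + 7 + 9 + 8 + 6 + 1) / 6 = 40/6 = 6.6667
  mean(Y) = (7 + 4 + 8 + 4 + 6 + 5) / 6 = 34/6 = 5.6667
  x̄ = (6.6667, 5.6667),  deviation x̄ - mu_0 = (6.6667, 5.6667) - (8, 2) = (-1.3333, 3.6667).

Step 2 — sample covariance matrix, S[i,j] = (1/(n-1)) · Σ_k (x_{k,i} - mean_i) · (x_{k,j} - mean_j), divisor n-1 = 5:
  S[X,X] = ((2.3333)·(2.3333) + (0.3333)·(0.3333) + (2.3333)·(2.3333) + (1.3333)·(1.3333) + (-0.6667)·(-0.6667) + (-5.6667)·(-5.6667)) / 5 = 45.3333/5 = 9.0667
  S[X,Y] = ((2.3333)·(1.3333) + (0.3333)·(-1.6667) + (2.3333)·(2.3333) + (1.3333)·(-1.6667) + (-0.6667)·(0.3333) + (-5.6667)·(-0.6667)) / 5 = 9.3333/5 = 1.8667
  S[Y,Y] = ((1.3333)·(1.3333) + (-1.6667)·(-1.6667) + (2.3333)·(2.3333) + (-1.6667)·(-1.6667) + (0.3333)·(0.3333) + (-0.6667)·(-0.6667)) / 5 = 13.3333/5 = 2.6667
  S = [[9.0667, 1.8667],
 [1.8667, 2.6667]].

Step 3 — invert S. det(S) = 9.0667·2.6667 - (1.8667)² = 20.6933.
  S^{-1} = (1/det) · [[d, -b], [-b, a]] = [[0.1289, -0.0902],
 [-0.0902, 0.4381]].

Step 4 — quadratic form (x̄ - mu_0)^T · S^{-1} · (x̄ - mu_0):
  S^{-1} · (x̄ - mu_0) = (-0.5026, 1.7268),
  (x̄ - mu_0)^T · [...] = (-1.3333)·(-0.5026) + (3.6667)·(1.7268) = 7.0017.

Step 5 — scale by n: T² = 6 · 7.0017 = 42.0103.

T² ≈ 42.0103


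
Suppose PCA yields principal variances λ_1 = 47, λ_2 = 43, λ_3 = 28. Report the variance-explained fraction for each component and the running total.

Step 1 — total variance = trace(Sigma) = Σ λ_i = 47 + 43 + 28 = 118.

Step 2 — fraction explained by component i = λ_i / Σ λ:
  PC1: 47/118 = 0.3983
  PC2: 43/118 = 0.3644
  PC3: 28/118 = 0.2373

Step 3 — cumulative fraction after k components = (λ_1 + ... + λ_k) / Σ λ:
  k = 1: 47/118 = 0.3983
  k = 2: (47 + 43)/118 = 90/118 = 0.7627
  k = 3: (47 + 43 + 28)/118 = 118/118 = 1

Summary (fraction, with percent):

explained: PC1 0.3983 (39.83%), PC2 0.3644 (36.44%), PC3 0.2373 (23.73%);  cumulative: 0.3983, 0.7627, 1


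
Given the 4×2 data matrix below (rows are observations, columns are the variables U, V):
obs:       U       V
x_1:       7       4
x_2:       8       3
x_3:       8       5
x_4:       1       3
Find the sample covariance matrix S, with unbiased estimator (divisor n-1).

Step 1 — column means:
  mean(U) = (7 + 8 + 8 + 1) / 4 = 24/4 = 6
  mean(V) = (4 + 3 + 5 + 3) / 4 = 15/4 = 3.75

Step 2 — sample covariance S[i,j] = (1/(n-1)) · Σ_k (x_{k,i} - mean_i) · (x_{k,j} - mean_j), with n-1 = 3.
  S[U,U] = ((1)·(1) + (2)·(2) + (2)·(2) + (-5)·(-5)) / 3 = 34/3 = 11.3333
  S[U,V] = ((1)·(0.25) + (2)·(-0.75) + (2)·(1.25) + (-5)·(-0.75)) / 3 = 5/3 = 1.6667
  S[V,V] = ((0.25)·(0.25) + (-0.75)·(-0.75) + (1.25)·(1.25) + (-0.75)·(-0.75)) / 3 = 2.75/3 = 0.9167

S is symmetric (S[j,i] = S[i,j]). Assembling:

S = [[11.3333, 1.6667],
 [1.6667, 0.9167]]


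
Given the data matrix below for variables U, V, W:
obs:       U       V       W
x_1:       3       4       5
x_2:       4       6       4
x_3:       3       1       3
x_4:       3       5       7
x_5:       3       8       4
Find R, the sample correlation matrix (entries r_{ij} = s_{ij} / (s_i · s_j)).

Step 1 — column means:
  mean(U) = (3 + 4 + 3 + 3 + 3) / 5 = 16/5 = 3.2
  mean(V) = (4 + 6 + 1 + 5 + 8) / 5 = 24/5 = 4.8
  mean(W) = (5 + 4 + 3 + 7 + 4) / 5 = 23/5 = 4.6

Step 2 — sample variances and covariances s[i,j] = (1/(n-1)) · Σ_k (x_{k,i} - mean_i) · (x_{k,j} - mean_j), with n-1 = 4:
  s[U,U] = ((-0.2)·(-0.2) + (0.8)·(0.8) + (-0.2)·(-0.2) + (-0.2)·(-0.2) + (-0.2)·(-0.2)) / 4 = 0.8/4 = 0.2
  s[U,V] = ((-0.2)·(-0.8) + (0.8)·(1.2) + (-0.2)·(-3.8) + (-0.2)·(0.2) + (-0.2)·(3.2)) / 4 = 1.2/4 = 0.3
  s[U,W] = ((-0.2)·(0.4) + (0.8)·(-0.6) + (-0.2)·(-1.6) + (-0.2)·(2.4) + (-0.2)·(-0.6)) / 4 = -0.6/4 = -0.15
  s[V,V] = ((-0.8)·(-0.8) + (1.2)·(1.2) + (-3.8)·(-3.8) + (0.2)·(0.2) + (3.2)·(3.2)) / 4 = 26.8/4 = 6.7
  s[V,W] = ((-0.8)·(0.4) + (1.2)·(-0.6) + (-3.8)·(-1.6) + (0.2)·(2.4) + (3.2)·(-0.6)) / 4 = 3.6/4 = 0.9
  s[W,W] = ((0.4)·(0.4) + (-0.6)·(-0.6) + (-1.6)·(-1.6) + (2.4)·(2.4) + (-0.6)·(-0.6)) / 4 = 9.2/4 = 2.3
  Sample standard deviations s_i = √(s[i,i]):
  s(U) = √(0.2) = 0.4472
  s(V) = √(6.7) = 2.5884
  s(W) = √(2.3) = 1.5166

Step 3 — r_{ij} = s_{ij} / (s_i · s_j):
  r[U,U] = 1 (diagonal).
  r[U,V] = 0.3 / (0.4472 · 2.5884) = 0.3 / 1.1576 = 0.2592
  r[U,W] = -0.15 / (0.4472 · 1.5166) = -0.15 / 0.6782 = -0.2212
  r[V,V] = 1 (diagonal).
  r[V,W] = 0.9 / (2.5884 · 1.5166) = 0.9 / 3.9256 = 0.2293
  r[W,W] = 1 (diagonal).

R is symmetric with unit diagonal. Assembling:

R = [[1, 0.2592, -0.2212],
 [0.2592, 1, 0.2293],
 [-0.2212, 0.2293, 1]]


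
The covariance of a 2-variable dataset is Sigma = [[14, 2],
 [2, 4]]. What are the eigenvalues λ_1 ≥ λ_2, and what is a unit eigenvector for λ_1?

Step 1 — characteristic polynomial of 2×2 Sigma:
  det(Sigma - λI) = λ² - trace · λ + det = 0.
  trace = 14 + 4 = 18, det = 14·4 - (2)² = 52.
Step 2 — discriminant:
  Δ = trace² - 4·det = 324 - 208 = 116.
Step 3 — eigenvalues:
  λ = (trace ± √Δ)/2 = (18 ± 10.7703)/2,
  λ_1 = 14.3852,  λ_2 = 3.6148.

Step 4 — unit eigenvector for λ_1: solve (Sigma - λ_1 I)v = 0. First row:
  (14 - 14.3852)·v_x + (2)·v_y = 0, i.e. (-0.3852)·v_x + (2)·v_y = 0,
  so v ∝ (b, λ_1 - a) = (2, 0.3852) = u.
  ||u|| = √((2)² + (0.3852)²) = √(4.1484) ≈ 2.0368,
  v_1 = u/||u|| ≈ (0.982, 0.1891) (||v_1|| = 1).

λ_1 = 14.3852,  λ_2 = 3.6148;  v_1 ≈ (0.982, 0.1891)


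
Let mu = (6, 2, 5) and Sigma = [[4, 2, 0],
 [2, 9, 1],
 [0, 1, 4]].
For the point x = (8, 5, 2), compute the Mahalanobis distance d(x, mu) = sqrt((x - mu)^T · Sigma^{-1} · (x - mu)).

Step 1 — centre the observation: (x - mu) = (2, 3, -3).

Step 2 — invert Sigma (cofactor / det for 3×3, or solve directly):
  Sigma^{-1} = [[0.2823, -0.0645, 0.0161],
 [-0.0645, 0.129, -0.0323],
 [0.0161, -0.0323, 0.2581]].

Step 3 — form the quadratic (x - mu)^T · Sigma^{-1} · (x - mu):
  Sigma^{-1} · (x - mu) = (0.3226, 0.3548, -0.8387).
  (x - mu)^T · [Sigma^{-1} · (x - mu)] = (2)·(0.3226) + (3)·(0.3548) + (-3)·(-0.8387) = 4.2258.

Step 4 — take square root: d = √(4.2258) ≈ 2.0557.

d(x, mu) = √(4.2258) ≈ 2.0557


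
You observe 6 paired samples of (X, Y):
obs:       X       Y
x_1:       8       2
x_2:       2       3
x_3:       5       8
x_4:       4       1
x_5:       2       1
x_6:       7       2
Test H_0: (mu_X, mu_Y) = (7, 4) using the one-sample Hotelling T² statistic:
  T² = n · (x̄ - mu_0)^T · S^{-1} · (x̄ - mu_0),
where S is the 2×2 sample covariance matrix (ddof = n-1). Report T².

Step 1 — sample mean vector:
  mean(X) = (8 + 2 + 5 + 4 + 2 + 7) / 6 = 28/6 = 4.6667
  mean(Y) = (2 + 3 + 8 + 1 + 1 + 2) / 6 = 17/6 = 2.8333
  x̄ = (4.6667, 2.8333),  deviation x̄ - mu_0 = (4.6667, 2.8333) - (7, 4) = (-2.3333, -1.1667).

Step 2 — sample covariance matrix, S[i,j] = (1/(n-1)) · Σ_k (x_{k,i} - mean_i) · (x_{k,j} - mean_j), divisor n-1 = 5:
  S[X,X] = ((3.3333)·(3.3333) + (-2.6667)·(-2.6667) + (0.3333)·(0.3333) + (-0.6667)·(-0.6667) + (-2.6667)·(-2.6667) + (2.3333)·(2.3333)) / 5 = 31.3333/5 = 6.2667
  S[X,Y] = ((3.3333)·(-0.8333) + (-2.6667)·(0.1667) + (0.3333)·(5.1667) + (-0.6667)·(-1.8333) + (-2.6667)·(-1.8333) + (2.3333)·(-0.8333)) / 5 = 2.6667/5 = 0.5333
  S[Y,Y] = ((-0.8333)·(-0.8333) + (0.1667)·(0.1667) + (5.1667)·(5.1667) + (-1.8333)·(-1.8333) + (-1.8333)·(-1.8333) + (-0.8333)·(-0.8333)) / 5 = 34.8333/5 = 6.9667
  S = [[6.2667, 0.5333],
 [0.5333, 6.9667]].

Step 3 — invert S. det(S) = 6.2667·6.9667 - (0.5333)² = 43.3733.
  S^{-1} = (1/det) · [[d, -b], [-b, a]] = [[0.1606, -0.0123],
 [-0.0123, 0.1445]].

Step 4 — quadratic form (x̄ - mu_0)^T · S^{-1} · (x̄ - mu_0):
  S^{-1} · (x̄ - mu_0) = (-0.3604, -0.1399),
  (x̄ - mu_0)^T · [...] = (-2.3333)·(-0.3604) + (-1.1667)·(-0.1399) = 1.0042.

Step 5 — scale by n: T² = 6 · 1.0042 = 6.0252.

T² ≈ 6.0252


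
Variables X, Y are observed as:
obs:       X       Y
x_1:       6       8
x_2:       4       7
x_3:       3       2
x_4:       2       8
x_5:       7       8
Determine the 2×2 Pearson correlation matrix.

Step 1 — column means:
  mean(X) = (6 + 4 + 3 + 2 + 7) / 5 = 22/5 = 4.4
  mean(Y) = (8 + 7 + 2 + 8 + 8) / 5 = 33/5 = 6.6

Step 2 — sample variances and covariances s[i,j] = (1/(n-1)) · Σ_k (x_{k,i} - mean_i) · (x_{k,j} - mean_j), with n-1 = 4:
  s[X,X] = ((1.6)·(1.6) + (-0.4)·(-0.4) + (-1.4)·(-1.4) + (-2.4)·(-2.4) + (2.6)·(2.6)) / 4 = 17.2/4 = 4.3
  s[X,Y] = ((1.6)·(1.4) + (-0.4)·(0.4) + (-1.4)·(-4.6) + (-2.4)·(1.4) + (2.6)·(1.4)) / 4 = 8.8/4 = 2.2
  s[Y,Y] = ((1.4)·(1.4) + (0.4)·(0.4) + (-4.6)·(-4.6) + (1.4)·(1.4) + (1.4)·(1.4)) / 4 = 27.2/4 = 6.8
  Sample standard deviations s_i = √(s[i,i]):
  s(X) = √(4.3) = 2.0736
  s(Y) = √(6.8) = 2.6077

Step 3 — r_{ij} = s_{ij} / (s_i · s_j):
  r[X,X] = 1 (diagonal).
  r[X,Y] = 2.2 / (2.0736 · 2.6077) = 2.2 / 5.4074 = 0.4068
  r[Y,Y] = 1 (diagonal).

R is symmetric with unit diagonal. Assembling:

R = [[1, 0.4068],
 [0.4068, 1]]


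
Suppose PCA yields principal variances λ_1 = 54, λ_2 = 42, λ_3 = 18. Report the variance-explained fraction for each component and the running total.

Step 1 — total variance = trace(Sigma) = Σ λ_i = 54 + 42 + 18 = 114.

Step 2 — fraction explained by component i = λ_i / Σ λ:
  PC1: 54/114 = 0.4737
  PC2: 42/114 = 0.3684
  PC3: 18/114 = 0.1579

Step 3 — cumulative fraction after k components = (λ_1 + ... + λ_k) / Σ λ:
  k = 1: 54/114 = 0.4737
  k = 2: (54 + 42)/114 = 96/114 = 0.8421
  k = 3: (54 + 42 + 18)/114 = 114/114 = 1

Summary (fraction, with percent):

explained: PC1 0.4737 (47.37%), PC2 0.3684 (36.84%), PC3 0.1579 (15.79%);  cumulative: 0.4737, 0.8421, 1


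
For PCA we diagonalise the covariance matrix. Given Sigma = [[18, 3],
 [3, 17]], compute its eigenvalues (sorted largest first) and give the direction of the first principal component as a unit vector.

Step 1 — characteristic polynomial of 2×2 Sigma:
  det(Sigma - λI) = λ² - trace · λ + det = 0.
  trace = 18 + 17 = 35, det = 18·17 - (3)² = 297.
Step 2 — discriminant:
  Δ = trace² - 4·det = 1225 - 1188 = 37.
Step 3 — eigenvalues:
  λ = (trace ± √Δ)/2 = (35 ± 6.0828)/2,
  λ_1 = 20.5414,  λ_2 = 14.4586.

Step 4 — unit eigenvector for λ_1: solve (Sigma - λ_1 I)v = 0. First row:
  (18 - 20.5414)·v_x + (3)·v_y = 0, i.e. (-2.5414)·v_x + (3)·v_y = 0,
  so v ∝ (b, λ_1 - a) = (3, 2.5414) = u.
  ||u|| = √((3)² + (2.5414)²) = √(15.4586) ≈ 3.9317,
  v_1 = u/||u|| ≈ (0.763, 0.6464) (||v_1|| = 1).

λ_1 = 20.5414,  λ_2 = 14.4586;  v_1 ≈ (0.763, 0.6464)


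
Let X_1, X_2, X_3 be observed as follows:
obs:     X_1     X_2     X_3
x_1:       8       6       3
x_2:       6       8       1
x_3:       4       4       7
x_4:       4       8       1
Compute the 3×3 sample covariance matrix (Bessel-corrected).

Step 1 — column means:
  mean(X_1) = (8 + 6 + 4 + 4) / 4 = 22/4 = 5.5
  mean(X_2) = (6 + 8 + 4 + 8) / 4 = 26/4 = 6.5
  mean(X_3) = (3 + 1 + 7 + 1) / 4 = 12/4 = 3

Step 2 — sample covariance S[i,j] = (1/(n-1)) · Σ_k (x_{k,i} - mean_i) · (x_{k,j} - mean_j), with n-1 = 3.
  S[X_1,X_1] = ((2.5)·(2.5) + (0.5)·(0.5) + (-1.5)·(-1.5) + (-1.5)·(-1.5)) / 3 = 11/3 = 3.6667
  S[X_1,X_2] = ((2.5)·(-0.5) + (0.5)·(1.5) + (-1.5)·(-2.5) + (-1.5)·(1.5)) / 3 = 1/3 = 0.3333
  S[X_1,X_3] = ((2.5)·(0) + (0.5)·(-2) + (-1.5)·(4) + (-1.5)·(-2)) / 3 = -4/3 = -1.3333
  S[X_2,X_2] = ((-0.5)·(-0.5) + (1.5)·(1.5) + (-2.5)·(-2.5) + (1.5)·(1.5)) / 3 = 11/3 = 3.6667
  S[X_2,X_3] = ((-0.5)·(0) + (1.5)·(-2) + (-2.5)·(4) + (1.5)·(-2)) / 3 = -16/3 = -5.3333
  S[X_3,X_3] = ((0)·(0) + (-2)·(-2) + (4)·(4) + (-2)·(-2)) / 3 = 24/3 = 8

S is symmetric (S[j,i] = S[i,j]). Assembling:

S = [[3.6667, 0.3333, -1.3333],
 [0.3333, 3.6667, -5.3333],
 [-1.3333, -5.3333, 8]]


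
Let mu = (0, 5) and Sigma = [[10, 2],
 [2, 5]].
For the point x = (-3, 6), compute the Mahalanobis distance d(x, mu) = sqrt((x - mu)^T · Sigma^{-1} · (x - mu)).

Step 1 — centre the observation: (x - mu) = (-3, 1).

Step 2 — invert Sigma. det(Sigma) = 10·5 - (2)² = 46.
  Sigma^{-1} = (1/det) · [[d, -b], [-b, a]] = [[0.1087, -0.0435],
 [-0.0435, 0.2174]].

Step 3 — form the quadratic (x - mu)^T · Sigma^{-1} · (x - mu):
  Sigma^{-1} · (x - mu) = (-0.3696, 0.3478).
  (x - mu)^T · [Sigma^{-1} · (x - mu)] = (-3)·(-0.3696) + (1)·(0.3478) = 1.4565.

Step 4 — take square root: d = √(1.4565) ≈ 1.2069.

d(x, mu) = √(1.4565) ≈ 1.2069


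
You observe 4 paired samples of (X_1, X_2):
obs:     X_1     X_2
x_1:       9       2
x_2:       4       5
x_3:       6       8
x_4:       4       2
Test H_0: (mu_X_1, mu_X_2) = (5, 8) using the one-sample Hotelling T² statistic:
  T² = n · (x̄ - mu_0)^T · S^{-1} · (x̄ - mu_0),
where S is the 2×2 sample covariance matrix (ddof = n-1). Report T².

Step 1 — sample mean vector:
  mean(X_1) = (9 + 4 + 6 + 4) / 4 = 23/4 = 5.75
  mean(X_2) = (2 + 5 + 8 + 2) / 4 = 17/4 = 4.25
  x̄ = (5.75, 4.25),  deviation x̄ - mu_0 = (5.75, 4.25) - (5, 8) = (0.75, -3.75).

Step 2 — sample covariance matrix, S[i,j] = (1/(n-1)) · Σ_k (x_{k,i} - mean_i) · (x_{k,j} - mean_j), divisor n-1 = 3:
  S[X_1,X_1] = ((3.25)·(3.25) + (-1.75)·(-1.75) + (0.25)·(0.25) + (-1.75)·(-1.75)) / 3 = 16.75/3 = 5.5833
  S[X_1,X_2] = ((3.25)·(-2.25) + (-1.75)·(0.75) + (0.25)·(3.75) + (-1.75)·(-2.25)) / 3 = -3.75/3 = -1.25
  S[X_2,X_2] = ((-2.25)·(-2.25) + (0.75)·(0.75) + (3.75)·(3.75) + (-2.25)·(-2.25)) / 3 = 24.75/3 = 8.25
  S = [[5.5833, -1.25],
 [-1.25, 8.25]].

Step 3 — invert S. det(S) = 5.5833·8.25 - (-1.25)² = 44.5.
  S^{-1} = (1/det) · [[d, -b], [-b, a]] = [[0.1854, 0.0281],
 [0.0281, 0.1255]].

Step 4 — quadratic form (x̄ - mu_0)^T · S^{-1} · (x̄ - mu_0):
  S^{-1} · (x̄ - mu_0) = (0.0337, -0.4494),
  (x̄ - mu_0)^T · [...] = (0.75)·(0.0337) + (-3.75)·(-0.4494) = 1.7107.

Step 5 — scale by n: T² = 4 · 1.7107 = 6.8427.

T² ≈ 6.8427


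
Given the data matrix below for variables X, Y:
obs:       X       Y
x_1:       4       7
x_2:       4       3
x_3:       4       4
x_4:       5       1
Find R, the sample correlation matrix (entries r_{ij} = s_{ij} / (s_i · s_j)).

Step 1 — column means:
  mean(X) = (4 + 4 + 4 + 5) / 4 = 17/4 = 4.25
  mean(Y) = (7 + 3 + 4 + 1) / 4 = 15/4 = 3.75

Step 2 — sample variances and covariances s[i,j] = (1/(n-1)) · Σ_k (x_{k,i} - mean_i) · (x_{k,j} - mean_j), with n-1 = 3:
  s[X,X] = ((-0.25)·(-0.25) + (-0.25)·(-0.25) + (-0.25)·(-0.25) + (0.75)·(0.75)) / 3 = 0.75/3 = 0.25
  s[X,Y] = ((-0.25)·(3.25) + (-0.25)·(-0.75) + (-0.25)·(0.25) + (0.75)·(-2.75)) / 3 = -2.75/3 = -0.9167
  s[Y,Y] = ((3.25)·(3.25) + (-0.75)·(-0.75) + (0.25)·(0.25) + (-2.75)·(-2.75)) / 3 = 18.75/3 = 6.25
  Sample standard deviations s_i = √(s[i,i]):
  s(X) = √(0.25) = 0.5
  s(Y) = √(6.25) = 2.5

Step 3 — r_{ij} = s_{ij} / (s_i · s_j):
  r[X,X] = 1 (diagonal).
  r[X,Y] = -0.9167 / (0.5 · 2.5) = -0.9167 / 1.25 = -0.7333
  r[Y,Y] = 1 (diagonal).

R is symmetric with unit diagonal. Assembling:

R = [[1, -0.7333],
 [-0.7333, 1]]


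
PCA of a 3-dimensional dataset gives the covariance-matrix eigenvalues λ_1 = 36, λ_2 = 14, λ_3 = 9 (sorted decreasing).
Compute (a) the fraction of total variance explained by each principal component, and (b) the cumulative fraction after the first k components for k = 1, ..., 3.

Step 1 — total variance = trace(Sigma) = Σ λ_i = 36 + 14 + 9 = 59.

Step 2 — fraction explained by component i = λ_i / Σ λ:
  PC1: 36/59 = 0.6102
  PC2: 14/59 = 0.2373
  PC3: 9/59 = 0.1525

Step 3 — cumulative fraction after k components = (λ_1 + ... + λ_k) / Σ λ:
  k = 1: 36/59 = 0.6102
  k = 2: (36 + 14)/59 = 50/59 = 0.8475
  k = 3: (36 + 14 + 9)/59 = 59/59 = 1

Summary (fraction, with percent):

explained: PC1 0.6102 (61.02%), PC2 0.2373 (23.73%), PC3 0.1525 (15.25%);  cumulative: 0.6102, 0.8475, 1


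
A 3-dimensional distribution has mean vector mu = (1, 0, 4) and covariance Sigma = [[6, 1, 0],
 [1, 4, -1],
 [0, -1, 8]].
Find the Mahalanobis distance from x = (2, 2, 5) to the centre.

Step 1 — centre the observation: (x - mu) = (1, 2, 1).

Step 2 — invert Sigma (cofactor / det for 3×3, or solve directly):
  Sigma^{-1} = [[0.1742, -0.0449, -0.0056],
 [-0.0449, 0.2697, 0.0337],
 [-0.0056, 0.0337, 0.1292]].

Step 3 — form the quadratic (x - mu)^T · Sigma^{-1} · (x - mu):
  Sigma^{-1} · (x - mu) = (0.0787, 0.5281, 0.191).
  (x - mu)^T · [Sigma^{-1} · (x - mu)] = (1)·(0.0787) + (2)·(0.5281) + (1)·(0.191) = 1.3258.

Step 4 — take square root: d = √(1.3258) ≈ 1.1515.

d(x, mu) = √(1.3258) ≈ 1.1515


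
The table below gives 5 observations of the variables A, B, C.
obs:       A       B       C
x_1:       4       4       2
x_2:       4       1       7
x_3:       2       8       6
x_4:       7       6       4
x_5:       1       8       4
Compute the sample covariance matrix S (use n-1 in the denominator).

Step 1 — column means:
  mean(A) = (4 + 4 + 2 + 7 + 1) / 5 = 18/5 = 3.6
  mean(B) = (4 + 1 + 8 + 6 + 8) / 5 = 27/5 = 5.4
  mean(C) = (2 + 7 + 6 + 4 + 4) / 5 = 23/5 = 4.6

Step 2 — sample covariance S[i,j] = (1/(n-1)) · Σ_k (x_{k,i} - mean_i) · (x_{k,j} - mean_j), with n-1 = 4.
  S[A,A] = ((0.4)·(0.4) + (0.4)·(0.4) + (-1.6)·(-1.6) + (3.4)·(3.4) + (-2.6)·(-2.6)) / 4 = 21.2/4 = 5.3
  S[A,B] = ((0.4)·(-1.4) + (0.4)·(-4.4) + (-1.6)·(2.6) + (3.4)·(0.6) + (-2.6)·(2.6)) / 4 = -11.2/4 = -2.8
  S[A,C] = ((0.4)·(-2.6) + (0.4)·(2.4) + (-1.6)·(1.4) + (3.4)·(-0.6) + (-2.6)·(-0.6)) / 4 = -2.8/4 = -0.7
  S[B,B] = ((-1.4)·(-1.4) + (-4.4)·(-4.4) + (2.6)·(2.6) + (0.6)·(0.6) + (2.6)·(2.6)) / 4 = 35.2/4 = 8.8
  S[B,C] = ((-1.4)·(-2.6) + (-4.4)·(2.4) + (2.6)·(1.4) + (0.6)·(-0.6) + (2.6)·(-0.6)) / 4 = -5.2/4 = -1.3
  S[C,C] = ((-2.6)·(-2.6) + (2.4)·(2.4) + (1.4)·(1.4) + (-0.6)·(-0.6) + (-0.6)·(-0.6)) / 4 = 15.2/4 = 3.8

S is symmetric (S[j,i] = S[i,j]). Assembling:

S = [[5.3, -2.8, -0.7],
 [-2.8, 8.8, -1.3],
 [-0.7, -1.3, 3.8]]


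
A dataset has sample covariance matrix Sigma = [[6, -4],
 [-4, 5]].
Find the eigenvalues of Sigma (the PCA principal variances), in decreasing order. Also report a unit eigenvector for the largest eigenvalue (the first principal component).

Step 1 — characteristic polynomial of 2×2 Sigma:
  det(Sigma - λI) = λ² - trace · λ + det = 0.
  trace = 6 + 5 = 11, det = 6·5 - (-4)² = 14.
Step 2 — discriminant:
  Δ = trace² - 4·det = 121 - 56 = 65.
Step 3 — eigenvalues:
  λ = (trace ± √Δ)/2 = (11 ± 8.0623)/2,
  λ_1 = 9.5311,  λ_2 = 1.4689.

Step 4 — unit eigenvector for λ_1: solve (Sigma - λ_1 I)v = 0. First row:
  (6 - 9.5311)·v_x + (-4)·v_y = 0, i.e. (-3.5311)·v_x + (-4)·v_y = 0,
  so v ∝ (b, λ_1 - a) = (-4, 3.5311); multiply by -1 so the first entry is positive: u = (4, -3.5311).
  ||u|| = √((4)² + (-3.5311)²) = √(28.4689) ≈ 5.3356,
  v_1 = u/||u|| ≈ (0.7497, -0.6618) (||v_1|| = 1).

λ_1 = 9.5311,  λ_2 = 1.4689;  v_1 ≈ (0.7497, -0.6618)


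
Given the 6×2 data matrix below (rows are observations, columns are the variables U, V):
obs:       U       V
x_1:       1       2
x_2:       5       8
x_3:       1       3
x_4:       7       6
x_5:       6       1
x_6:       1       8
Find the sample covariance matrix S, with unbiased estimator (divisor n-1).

Step 1 — column means:
  mean(U) = (1 + 5 + 1 + 7 + 6 + 1) / 6 = 21/6 = 3.5
  mean(V) = (2 + 8 + 3 + 6 + 1 + 8) / 6 = 28/6 = 4.6667

Step 2 — sample covariance S[i,j] = (1/(n-1)) · Σ_k (x_{k,i} - mean_i) · (x_{k,j} - mean_j), with n-1 = 5.
  S[U,U] = ((-2.5)·(-2.5) + (1.5)·(1.5) + (-2.5)·(-2.5) + (3.5)·(3.5) + (2.5)·(2.5) + (-2.5)·(-2.5)) / 5 = 39.5/5 = 7.9
  S[U,V] = ((-2.5)·(-2.6667) + (1.5)·(3.3333) + (-2.5)·(-1.6667) + (3.5)·(1.3333) + (2.5)·(-3.6667) + (-2.5)·(3.3333)) / 5 = 3/5 = 0.6
  S[V,V] = ((-2.6667)·(-2.6667) + (3.3333)·(3.3333) + (-1.6667)·(-1.6667) + (1.3333)·(1.3333) + (-3.6667)·(-3.6667) + (3.3333)·(3.3333)) / 5 = 47.3333/5 = 9.4667

S is symmetric (S[j,i] = S[i,j]). Assembling:

S = [[7.9, 0.6],
 [0.6, 9.4667]]


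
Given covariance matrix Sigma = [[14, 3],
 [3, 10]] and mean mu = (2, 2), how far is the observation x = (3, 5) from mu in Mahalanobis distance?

Step 1 — centre the observation: (x - mu) = (1, 3).

Step 2 — invert Sigma. det(Sigma) = 14·10 - (3)² = 131.
  Sigma^{-1} = (1/det) · [[d, -b], [-b, a]] = [[0.0763, -0.0229],
 [-0.0229, 0.1069]].

Step 3 — form the quadratic (x - mu)^T · Sigma^{-1} · (x - mu):
  Sigma^{-1} · (x - mu) = (0.0076, 0.2977).
  (x - mu)^T · [Sigma^{-1} · (x - mu)] = (1)·(0.0076) + (3)·(0.2977) = 0.9008.

Step 4 — take square root: d = √(0.9008) ≈ 0.9491.

d(x, mu) = √(0.9008) ≈ 0.9491


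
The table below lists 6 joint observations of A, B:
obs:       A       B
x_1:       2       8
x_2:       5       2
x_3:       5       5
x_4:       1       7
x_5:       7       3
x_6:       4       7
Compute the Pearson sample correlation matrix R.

Step 1 — column means:
  mean(A) = (2 + 5 + 5 + 1 + 7 + 4) / 6 = 24/6 = 4
  mean(B) = (8 + 2 + 5 + 7 + 3 + 7) / 6 = 32/6 = 5.3333

Step 2 — sample variances and covariances s[i,j] = (1/(n-1)) · Σ_k (x_{k,i} - mean_i) · (x_{k,j} - mean_j), with n-1 = 5:
  s[A,A] = ((-2)·(-2) + (1)·(1) + (1)·(1) + (-3)·(-3) + (3)·(3) + (0)·(0)) / 5 = 24/5 = 4.8
  s[A,B] = ((-2)·(2.6667) + (1)·(-3.3333) + (1)·(-0.3333) + (-3)·(1.6667) + (3)·(-2.3333) + (0)·(1.6667)) / 5 = -21/5 = -4.2
  s[B,B] = ((2.6667)·(2.6667) + (-3.3333)·(-3.3333) + (-0.3333)·(-0.3333) + (1.6667)·(1.6667) + (-2.3333)·(-2.3333) + (1.6667)·(1.6667)) / 5 = 29.3333/5 = 5.8667
  Sample standard deviations s_i = √(s[i,i]):
  s(A) = √(4.8) = 2.1909
  s(B) = √(5.8667) = 2.4221

Step 3 — r_{ij} = s_{ij} / (s_i · s_j):
  r[A,A] = 1 (diagonal).
  r[A,B] = -4.2 / (2.1909 · 2.4221) = -4.2 / 5.3066 = -0.7915
  r[B,B] = 1 (diagonal).

R is symmetric with unit diagonal. Assembling:

R = [[1, -0.7915],
 [-0.7915, 1]]


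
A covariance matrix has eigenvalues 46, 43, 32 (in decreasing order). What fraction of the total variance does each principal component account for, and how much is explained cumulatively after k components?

Step 1 — total variance = trace(Sigma) = Σ λ_i = 46 + 43 + 32 = 121.

Step 2 — fraction explained by component i = λ_i / Σ λ:
  PC1: 46/121 = 0.3802
  PC2: 43/121 = 0.3554
  PC3: 32/121 = 0.2645

Step 3 — cumulative fraction after k components = (λ_1 + ... + λ_k) / Σ λ:
  k = 1: 46/121 = 0.3802
  k = 2: (46 + 43)/121 = 89/121 = 0.7355
  k = 3: (46 + 43 + 32)/121 = 121/121 = 1

Summary (fraction, with percent):

explained: PC1 0.3802 (38.02%), PC2 0.3554 (35.54%), PC3 0.2645 (26.45%);  cumulative: 0.3802, 0.7355, 1


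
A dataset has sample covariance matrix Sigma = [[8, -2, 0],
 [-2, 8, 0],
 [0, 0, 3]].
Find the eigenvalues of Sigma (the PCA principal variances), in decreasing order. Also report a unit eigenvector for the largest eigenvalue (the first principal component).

Step 1 — characteristic polynomial p(λ) = det(λI - Sigma) = λ³ - tr·λ² + c_1·λ - det, where tr = trace, c_1 = sum of the principal 2×2 minors, det = det(Sigma):
  tr = 8 + 8 + 3 = 19,
  c_1 = (8·8 - (-2)²) + (8·3 - (0)²) + (8·3 - (0)²) = 60 + 24 + 24 = 108,
  det = 8·(8·3 - (0)²) - (-2)·((-2)·3 - (0)·(0)) + (0)·((-2)·(0) - 8·(0)) = 8·(24) - (-2)·(-6) + (0)·(0) = 180.
  So p(λ) = λ³ - 19λ² + 108λ - 180.
Step 2 — look for an integer root (rational root theorem: any rational root is an integer divisor of 180). Testing λ = 3:
  p(3) = 27 - 171 + 324 - 180 = 0  ✓
  Dividing out (λ - 3): p(λ) = (λ - 3)(λ² - 16λ + 60).
Step 3 — remaining eigenvalues from the quadratic λ² - 16λ + 60 = 0:
  Δ = 16² - 4·60 = 256 - 240 = 16,  λ = (16 ± √16)/2 = (16 ± 4)/2 = 10 or 6.
  Sorted: λ_1 = 10,  λ_2 = 6,  λ_3 = 3  (check: sum = 19 = tr ✓).

Step 4 — unit eigenvector for λ_1 = 10: v spans the null space of (Sigma - λ_1 I), whose rows are
  r_1 = (-2, -2, 0),  r_2 = (-2, -2, 0),  r_3 = (0, 0, -7).
  v is orthogonal to every row, so take v ∝ r_1 × r_3 = ((-2)·(-7) - (0)·(0), (0)·(0) - (-2)·(-7), (-2)·(0) - (-2)·(0)) = (14, -14, 0).
  Rescale (divide by 14): u = (1, -1, 0).
  ||u|| = √((1)² + (-1)² + (0)²) = √(2) ≈ 1.4142,  v_1 = u/||u|| ≈ (0.7071, -0.7071, 0) (||v_1|| = 1).

λ_1 = 10,  λ_2 = 6,  λ_3 = 3;  v_1 ≈ (0.7071, -0.7071, 0)


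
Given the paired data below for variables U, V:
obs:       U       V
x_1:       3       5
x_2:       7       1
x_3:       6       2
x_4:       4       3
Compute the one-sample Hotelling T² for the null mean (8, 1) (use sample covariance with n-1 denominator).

Step 1 — sample mean vector:
  mean(U) = (3 + 7 + 6 + 4) / 4 = 20/4 = 5
  mean(V) = (5 + 1 + 2 + 3) / 4 = 11/4 = 2.75
  x̄ = (5, 2.75),  deviation x̄ - mu_0 = (5, 2.75) - (8, 1) = (-3, 1.75).

Step 2 — sample covariance matrix, S[i,j] = (1/(n-1)) · Σ_k (x_{k,i} - mean_i) · (x_{k,j} - mean_j), divisor n-1 = 3:
  S[U,U] = ((-2)·(-2) + (2)·(2) + (1)·(1) + (-1)·(-1)) / 3 = 10/3 = 3.3333
  S[U,V] = ((-2)·(2.25) + (2)·(-1.75) + (1)·(-0.75) + (-1)·(0.25)) / 3 = -9/3 = -3
  S[V,V] = ((2.25)·(2.25) + (-1.75)·(-1.75) + (-0.75)·(-0.75) + (0.25)·(0.25)) / 3 = 8.75/3 = 2.9167
  S = [[3.3333, -3],
 [-3, 2.9167]].

Step 3 — invert S. det(S) = 3.3333·2.9167 - (-3)² = 0.7222.
  S^{-1} = (1/det) · [[d, -b], [-b, a]] = [[4.0385, 4.1538],
 [4.1538, 4.6154]].

Step 4 — quadratic form (x̄ - mu_0)^T · S^{-1} · (x̄ - mu_0):
  S^{-1} · (x̄ - mu_0) = (-4.8462, -4.3846),
  (x̄ - mu_0)^T · [...] = (-3)·(-4.8462) + (1.75)·(-4.3846) = 6.8654.

Step 5 — scale by n: T² = 4 · 6.8654 = 27.4615.

T² ≈ 27.4615


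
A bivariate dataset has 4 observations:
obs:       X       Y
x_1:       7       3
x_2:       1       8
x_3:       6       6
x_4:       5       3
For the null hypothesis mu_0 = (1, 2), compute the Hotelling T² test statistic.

Step 1 — sample mean vector:
  mean(X) = (7 + 1 + 6 + 5) / 4 = 19/4 = 4.75
  mean(Y) = (3 + 8 + 6 + 3) / 4 = 20/4 = 5
  x̄ = (4.75, 5),  deviation x̄ - mu_0 = (4.75, 5) - (1, 2) = (3.75, 3).

Step 2 — sample covariance matrix, S[i,j] = (1/(n-1)) · Σ_k (x_{k,i} - mean_i) · (x_{k,j} - mean_j), divisor n-1 = 3:
  S[X,X] = ((2.25)·(2.25) + (-3.75)·(-3.75) + (1.25)·(1.25) + (0.25)·(0.25)) / 3 = 20.75/3 = 6.9167
  S[X,Y] = ((2.25)·(-2) + (-3.75)·(3) + (1.25)·(1) + (0.25)·(-2)) / 3 = -15/3 = -5
  S[Y,Y] = ((-2)·(-2) + (3)·(3) + (1)·(1) + (-2)·(-2)) / 3 = 18/3 = 6
  S = [[6.9167, -5],
 [-5, 6]].

Step 3 — invert S. det(S) = 6.9167·6 - (-5)² = 16.5.
  S^{-1} = (1/det) · [[d, -b], [-b, a]] = [[0.3636, 0.303],
 [0.303, 0.4192]].

Step 4 — quadratic form (x̄ - mu_0)^T · S^{-1} · (x̄ - mu_0):
  S^{-1} · (x̄ - mu_0) = (2.2727, 2.3939),
  (x̄ - mu_0)^T · [...] = (3.75)·(2.2727) + (3)·(2.3939) = 15.7045.

Step 5 — scale by n: T² = 4 · 15.7045 = 62.8182.

T² ≈ 62.8182


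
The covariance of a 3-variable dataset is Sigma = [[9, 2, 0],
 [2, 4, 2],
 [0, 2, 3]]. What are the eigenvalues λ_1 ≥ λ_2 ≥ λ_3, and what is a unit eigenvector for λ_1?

Step 1 — characteristic polynomial p(λ) = det(λI - Sigma) = λ³ - tr·λ² + c_1·λ - det, where tr = trace, c_1 = sum of the principal 2×2 minors, det = det(Sigma):
  tr = 9 + 4 + 3 = 16,
  c_1 = (9·4 - (2)²) + (9·3 - (0)²) + (4·3 - (2)²) = 32 + 27 + 8 = 67,
  det = 9·(4·3 - (2)²) - (2)·((2)·3 - (2)·(0)) + (0)·((2)·(2) - 4·(0)) = 9·(8) - (2)·(6) + (0)·(4) = 60.
  So p(λ) = λ³ - 16λ² + 67λ - 60.
Step 2 — look for an integer root (rational root theorem: any rational root is an integer divisor of 60). Testing λ = 5:
  p(5) = 125 - 400 + 335 - 60 = 0  ✓
  Dividing out (λ - 5): p(λ) = (λ - 5)(λ² - 11λ + 12).
Step 3 — remaining eigenvalues from the quadratic λ² - 11λ + 12 = 0:
  Δ = 11² - 4·12 = 121 - 48 = 73,  λ = (11 ± √73)/2 = (11 ± 8.544)/2 ≈ 9.772 or 1.228.
  Sorted: λ_1 = 9.772,  λ_2 = 5,  λ_3 = 1.228  (check: sum = 16 = tr ✓).

Step 4 — unit eigenvector for λ_1 ≈ 9.772: v spans the null space of (Sigma - λ_1 I), whose rows are
  r_1 = (-0.772, 2, 0),  r_2 = (2, -5.772, 2),  r_3 = (0, 2, -6.772).
  v is orthogonal to every row, so take v ∝ r_1 × r_2 = ((2)·(2) - (0)·(-5.772), (0)·(2) - (-0.772)·(2), (-0.772)·(-5.772) - (2)·(2)) ≈ (4, 1.544, 0.456).
  Let u = (4, 1.544, 0.456).
  ||u|| = √((4)² + (1.544)² + (0.456)²) = √(18.5919) ≈ 4.3118,  v_1 = u/||u|| ≈ (0.9277, 0.3581, 0.1058) (||v_1|| = 1).

λ_1 = 9.772,  λ_2 = 5,  λ_3 = 1.228;  v_1 ≈ (0.9277, 0.3581, 0.1058)


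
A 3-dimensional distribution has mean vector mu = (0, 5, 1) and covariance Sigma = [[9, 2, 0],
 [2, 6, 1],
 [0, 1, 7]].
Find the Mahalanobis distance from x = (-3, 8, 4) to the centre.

Step 1 — centre the observation: (x - mu) = (-3, 3, 3).

Step 2 — invert Sigma (cofactor / det for 3×3, or solve directly):
  Sigma^{-1} = [[0.1202, -0.0411, 0.0059],
 [-0.0411, 0.1848, -0.0264],
 [0.0059, -0.0264, 0.1466]].

Step 3 — form the quadratic (x - mu)^T · Sigma^{-1} · (x - mu):
  Sigma^{-1} · (x - mu) = (-0.4663, 0.5982, 0.3431).
  (x - mu)^T · [Sigma^{-1} · (x - mu)] = (-3)·(-0.4663) + (3)·(0.5982) + (3)·(0.3431) = 4.2229.

Step 4 — take square root: d = √(4.2229) ≈ 2.055.

d(x, mu) = √(4.2229) ≈ 2.055


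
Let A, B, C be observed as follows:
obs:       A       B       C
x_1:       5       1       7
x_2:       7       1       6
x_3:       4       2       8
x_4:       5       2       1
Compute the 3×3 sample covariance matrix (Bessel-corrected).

Step 1 — column means:
  mean(A) = (5 + 7 + 4 + 5) / 4 = 21/4 = 5.25
  mean(B) = (1 + 1 + 2 + 2) / 4 = 6/4 = 1.5
  mean(C) = (7 + 6 + 8 + 1) / 4 = 22/4 = 5.5

Step 2 — sample covariance S[i,j] = (1/(n-1)) · Σ_k (x_{k,i} - mean_i) · (x_{k,j} - mean_j), with n-1 = 3.
  S[A,A] = ((-0.25)·(-0.25) + (1.75)·(1.75) + (-1.25)·(-1.25) + (-0.25)·(-0.25)) / 3 = 4.75/3 = 1.5833
  S[A,B] = ((-0.25)·(-0.5) + (1.75)·(-0.5) + (-1.25)·(0.5) + (-0.25)·(0.5)) / 3 = -1.5/3 = -0.5
  S[A,C] = ((-0.25)·(1.5) + (1.75)·(0.5) + (-1.25)·(2.5) + (-0.25)·(-4.5)) / 3 = -1.5/3 = -0.5
  S[B,B] = ((-0.5)·(-0.5) + (-0.5)·(-0.5) + (0.5)·(0.5) + (0.5)·(0.5)) / 3 = 1/3 = 0.3333
  S[B,C] = ((-0.5)·(1.5) + (-0.5)·(0.5) + (0.5)·(2.5) + (0.5)·(-4.5)) / 3 = -2/3 = -0.6667
  S[C,C] = ((1.5)·(1.5) + (0.5)·(0.5) + (2.5)·(2.5) + (-4.5)·(-4.5)) / 3 = 29/3 = 9.6667

S is symmetric (S[j,i] = S[i,j]). Assembling:

S = [[1.5833, -0.5, -0.5],
 [-0.5, 0.3333, -0.6667],
 [-0.5, -0.6667, 9.6667]]


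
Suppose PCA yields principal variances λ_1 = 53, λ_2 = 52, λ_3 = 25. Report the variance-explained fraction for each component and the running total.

Step 1 — total variance = trace(Sigma) = Σ λ_i = 53 + 52 + 25 = 130.

Step 2 — fraction explained by component i = λ_i / Σ λ:
  PC1: 53/130 = 0.4077
  PC2: 52/130 = 0.4
  PC3: 25/130 = 0.1923

Step 3 — cumulative fraction after k components = (λ_1 + ... + λ_k) / Σ λ:
  k = 1: 53/130 = 0.4077
  k = 2: (53 + 52)/130 = 105/130 = 0.8077
  k = 3: (53 + 52 + 25)/130 = 130/130 = 1

Summary (fraction, with percent):

explained: PC1 0.4077 (40.77%), PC2 0.4 (40%), PC3 0.1923 (19.23%);  cumulative: 0.4077, 0.8077, 1


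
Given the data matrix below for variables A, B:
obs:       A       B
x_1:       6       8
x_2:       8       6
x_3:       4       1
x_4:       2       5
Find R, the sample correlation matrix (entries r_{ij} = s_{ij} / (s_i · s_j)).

Step 1 — column means:
  mean(A) = (6 + 8 + 4 + 2) / 4 = 20/4 = 5
  mean(B) = (8 + 6 + 1 + 5) / 4 = 20/4 = 5

Step 2 — sample variances and covariances s[i,j] = (1/(n-1)) · Σ_k (x_{k,i} - mean_i) · (x_{k,j} - mean_j), with n-1 = 3:
  s[A,A] = ((1)·(1) + (3)·(3) + (-1)·(-1) + (-3)·(-3)) / 3 = 20/3 = 6.6667
  s[A,B] = ((1)·(3) + (3)·(1) + (-1)·(-4) + (-3)·(0)) / 3 = 10/3 = 3.3333
  s[B,B] = ((3)·(3) + (1)·(1) + (-4)·(-4) + (0)·(0)) / 3 = 26/3 = 8.6667
  Sample standard deviations s_i = √(s[i,i]):
  s(A) = √(6.6667) = 2.582
  s(B) = √(8.6667) = 2.9439

Step 3 — r_{ij} = s_{ij} / (s_i · s_j):
  r[A,A] = 1 (diagonal).
  r[A,B] = 3.3333 / (2.582 · 2.9439) = 3.3333 / 7.6012 = 0.4385
  r[B,B] = 1 (diagonal).

R is symmetric with unit diagonal. Assembling:

R = [[1, 0.4385],
 [0.4385, 1]]


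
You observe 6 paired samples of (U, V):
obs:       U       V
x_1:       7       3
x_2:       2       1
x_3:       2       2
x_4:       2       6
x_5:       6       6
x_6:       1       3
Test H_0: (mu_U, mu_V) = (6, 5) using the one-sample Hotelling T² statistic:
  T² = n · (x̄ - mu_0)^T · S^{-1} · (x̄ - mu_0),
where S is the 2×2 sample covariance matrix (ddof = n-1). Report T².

Step 1 — sample mean vector:
  mean(U) = (7 + 2 + 2 + 2 + 6 + 1) / 6 = 20/6 = 3.3333
  mean(V) = (3 + 1 + 2 + 6 + 6 + 3) / 6 = 21/6 = 3.5
  x̄ = (3.3333, 3.5),  deviation x̄ - mu_0 = (3.3333, 3.5) - (6, 5) = (-2.6667, -1.5).

Step 2 — sample covariance matrix, S[i,j] = (1/(n-1)) · Σ_k (x_{k,i} - mean_i) · (x_{k,j} - mean_j), divisor n-1 = 5:
  S[U,U] = ((3.6667)·(3.6667) + (-1.3333)·(-1.3333) + (-1.3333)·(-1.3333) + (-1.3333)·(-1.3333) + (2.6667)·(2.6667) + (-2.3333)·(-2.3333)) / 5 = 31.3333/5 = 6.2667
  S[U,V] = ((3.6667)·(-0.5) + (-1.3333)·(-2.5) + (-1.3333)·(-1.5) + (-1.3333)·(2.5) + (2.6667)·(2.5) + (-2.3333)·(-0.5)) / 5 = 8/5 = 1.6
  S[V,V] = ((-0.5)·(-0.5) + (-2.5)·(-2.5) + (-1.5)·(-1.5) + (2.5)·(2.5) + (2.5)·(2.5) + (-0.5)·(-0.5)) / 5 = 21.5/5 = 4.3
  S = [[6.2667, 1.6],
 [1.6, 4.3]].

Step 3 — invert S. det(S) = 6.2667·4.3 - (1.6)² = 24.3867.
  S^{-1} = (1/det) · [[d, -b], [-b, a]] = [[0.1763, -0.0656],
 [-0.0656, 0.257]].

Step 4 — quadratic form (x̄ - mu_0)^T · S^{-1} · (x̄ - mu_0):
  S^{-1} · (x̄ - mu_0) = (-0.3718, -0.2105),
  (x̄ - mu_0)^T · [...] = (-2.6667)·(-0.3718) + (-1.5)·(-0.2105) = 1.3072.

Step 5 — scale by n: T² = 6 · 1.3072 = 7.8431.

T² ≈ 7.8431


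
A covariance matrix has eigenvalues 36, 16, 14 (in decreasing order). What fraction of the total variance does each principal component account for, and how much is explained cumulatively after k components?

Step 1 — total variance = trace(Sigma) = Σ λ_i = 36 + 16 + 14 = 66.

Step 2 — fraction explained by component i = λ_i / Σ λ:
  PC1: 36/66 = 0.5455
  PC2: 16/66 = 0.2424
  PC3: 14/66 = 0.2121

Step 3 — cumulative fraction after k components = (λ_1 + ... + λ_k) / Σ λ:
  k = 1: 36/66 = 0.5455
  k = 2: (36 + 16)/66 = 52/66 = 0.7879
  k = 3: (36 + 16 + 14)/66 = 66/66 = 1

Summary (fraction, with percent):

explained: PC1 0.5455 (54.55%), PC2 0.2424 (24.24%), PC3 0.2121 (21.21%);  cumulative: 0.5455, 0.7879, 1


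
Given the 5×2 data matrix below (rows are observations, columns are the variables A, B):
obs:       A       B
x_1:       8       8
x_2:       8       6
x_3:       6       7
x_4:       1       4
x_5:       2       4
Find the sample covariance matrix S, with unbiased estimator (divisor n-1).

Step 1 — column means:
  mean(A) = (8 + 8 + 6 + 1 + 2) / 5 = 25/5 = 5
  mean(B) = (8 + 6 + 7 + 4 + 4) / 5 = 29/5 = 5.8

Step 2 — sample covariance S[i,j] = (1/(n-1)) · Σ_k (x_{k,i} - mean_i) · (x_{k,j} - mean_j), with n-1 = 4.
  S[A,A] = ((3)·(3) + (3)·(3) + (1)·(1) + (-4)·(-4) + (-3)·(-3)) / 4 = 44/4 = 11
  S[A,B] = ((3)·(2.2) + (3)·(0.2) + (1)·(1.2) + (-4)·(-1.8) + (-3)·(-1.8)) / 4 = 21/4 = 5.25
  S[B,B] = ((2.2)·(2.2) + (0.2)·(0.2) + (1.2)·(1.2) + (-1.8)·(-1.8) + (-1.8)·(-1.8)) / 4 = 12.8/4 = 3.2

S is symmetric (S[j,i] = S[i,j]). Assembling:

S = [[11, 5.25],
 [5.25, 3.2]]


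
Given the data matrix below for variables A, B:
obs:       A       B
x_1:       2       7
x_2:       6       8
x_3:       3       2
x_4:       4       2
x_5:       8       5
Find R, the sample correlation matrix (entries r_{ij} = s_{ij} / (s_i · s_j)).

Step 1 — column means:
  mean(A) = (2 + 6 + 3 + 4 + 8) / 5 = 23/5 = 4.6
  mean(B) = (7 + 8 + 2 + 2 + 5) / 5 = 24/5 = 4.8

Step 2 — sample variances and covariances s[i,j] = (1/(n-1)) · Σ_k (x_{k,i} - mean_i) · (x_{k,j} - mean_j), with n-1 = 4:
  s[A,A] = ((-2.6)·(-2.6) + (1.4)·(1.4) + (-1.6)·(-1.6) + (-0.6)·(-0.6) + (3.4)·(3.4)) / 4 = 23.2/4 = 5.8
  s[A,B] = ((-2.6)·(2.2) + (1.4)·(3.2) + (-1.6)·(-2.8) + (-0.6)·(-2.8) + (3.4)·(0.2)) / 4 = 5.6/4 = 1.4
  s[B,B] = ((2.2)·(2.2) + (3.2)·(3.2) + (-2.8)·(-2.8) + (-2.8)·(-2.8) + (0.2)·(0.2)) / 4 = 30.8/4 = 7.7
  Sample standard deviations s_i = √(s[i,i]):
  s(A) = √(5.8) = 2.4083
  s(B) = √(7.7) = 2.7749

Step 3 — r_{ij} = s_{ij} / (s_i · s_j):
  r[A,A] = 1 (diagonal).
  r[A,B] = 1.4 / (2.4083 · 2.7749) = 1.4 / 6.6828 = 0.2095
  r[B,B] = 1 (diagonal).

R is symmetric with unit diagonal. Assembling:

R = [[1, 0.2095],
 [0.2095, 1]]


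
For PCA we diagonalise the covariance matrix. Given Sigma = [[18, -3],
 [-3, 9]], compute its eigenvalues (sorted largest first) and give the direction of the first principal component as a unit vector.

Step 1 — characteristic polynomial of 2×2 Sigma:
  det(Sigma - λI) = λ² - trace · λ + det = 0.
  trace = 18 + 9 = 27, det = 18·9 - (-3)² = 153.
Step 2 — discriminant:
  Δ = trace² - 4·det = 729 - 612 = 117.
Step 3 — eigenvalues:
  λ = (trace ± √Δ)/2 = (27 ± 10.8167)/2,
  λ_1 = 18.9083,  λ_2 = 8.0917.

Step 4 — unit eigenvector for λ_1: solve (Sigma - λ_1 I)v = 0. First row:
  (18 - 18.9083)·v_x + (-3)·v_y = 0, i.e. (-0.9083)·v_x + (-3)·v_y = 0,
  so v ∝ (b, λ_1 - a) = (-3, 0.9083); multiply by -1 so the first entry is positive: u = (3, -0.9083).
  ||u|| = √((3)² + (-0.9083)²) = √(9.8251) ≈ 3.1345,
  v_1 = u/||u|| ≈ (0.9571, -0.2898) (||v_1|| = 1).

λ_1 = 18.9083,  λ_2 = 8.0917;  v_1 ≈ (0.9571, -0.2898)


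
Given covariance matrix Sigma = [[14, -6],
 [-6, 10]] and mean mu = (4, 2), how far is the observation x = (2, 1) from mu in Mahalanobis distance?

Step 1 — centre the observation: (x - mu) = (-2, -1).

Step 2 — invert Sigma. det(Sigma) = 14·10 - (-6)² = 104.
  Sigma^{-1} = (1/det) · [[d, -b], [-b, a]] = [[0.0962, 0.0577],
 [0.0577, 0.1346]].

Step 3 — form the quadratic (x - mu)^T · Sigma^{-1} · (x - mu):
  Sigma^{-1} · (x - mu) = (-0.25, -0.25).
  (x - mu)^T · [Sigma^{-1} · (x - mu)] = (-2)·(-0.25) + (-1)·(-0.25) = 0.75.

Step 4 — take square root: d = √(0.75) ≈ 0.866.

d(x, mu) = √(0.75) ≈ 0.866


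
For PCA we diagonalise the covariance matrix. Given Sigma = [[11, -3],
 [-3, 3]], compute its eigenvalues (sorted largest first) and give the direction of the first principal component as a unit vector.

Step 1 — characteristic polynomial of 2×2 Sigma:
  det(Sigma - λI) = λ² - trace · λ + det = 0.
  trace = 11 + 3 = 14, det = 11·3 - (-3)² = 24.
Step 2 — discriminant:
  Δ = trace² - 4·det = 196 - 96 = 100.
Step 3 — eigenvalues:
  λ = (trace ± √Δ)/2 = (14 ± 10)/2,
  λ_1 = 12,  λ_2 = 2.

Step 4 — unit eigenvector for λ_1: solve (Sigma - λ_1 I)v = 0. First row:
  (11 - 12)·v_x + (-3)·v_y = 0, i.e. (-1)·v_x + (-3)·v_y = 0,
  so v ∝ (b, λ_1 - a) = (-3, 1); multiply by -1 so the first entry is positive: u = (3, -1).
  ||u|| = √((3)² + (-1)²) = √(10) ≈ 3.1623,
  v_1 = u/||u|| ≈ (0.9487, -0.3162) (||v_1|| = 1).

λ_1 = 12,  λ_2 = 2;  v_1 ≈ (0.9487, -0.3162)


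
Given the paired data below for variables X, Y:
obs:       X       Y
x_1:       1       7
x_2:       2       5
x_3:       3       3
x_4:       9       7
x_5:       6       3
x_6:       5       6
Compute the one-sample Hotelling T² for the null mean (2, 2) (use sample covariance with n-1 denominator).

Step 1 — sample mean vector:
  mean(X) = (1 + 2 + 3 + 9 + 6 + 5) / 6 = 26/6 = 4.3333
  mean(Y) = (7 + 5 + 3 + 7 + 3 + 6) / 6 = 31/6 = 5.1667
  x̄ = (4.3333, 5.1667),  deviation x̄ - mu_0 = (4.3333, 5.1667) - (2, 2) = (2.3333, 3.1667).

Step 2 — sample covariance matrix, S[i,j] = (1/(n-1)) · Σ_k (x_{k,i} - mean_i) · (x_{k,j} - mean_j), divisor n-1 = 5:
  S[X,X] = ((-3.3333)·(-3.3333) + (-2.3333)·(-2.3333) + (-1.3333)·(-1.3333) + (4.6667)·(4.6667) + (1.6667)·(1.6667) + (0.6667)·(0.6667)) / 5 = 43.3333/5 = 8.6667
  S[X,Y] = ((-3.3333)·(1.8333) + (-2.3333)·(-0.1667) + (-1.3333)·(-2.1667) + (4.6667)·(1.8333) + (1.6667)·(-2.1667) + (0.6667)·(0.8333)) / 5 = 2.6667/5 = 0.5333
  S[Y,Y] = ((1.8333)·(1.8333) + (-0.1667)·(-0.1667) + (-2.1667)·(-2.1667) + (1.8333)·(1.8333) + (-2.1667)·(-2.1667) + (0.8333)·(0.8333)) / 5 = 16.8333/5 = 3.3667
  S = [[8.6667, 0.5333],
 [0.5333, 3.3667]].

Step 3 — invert S. det(S) = 8.6667·3.3667 - (0.5333)² = 28.8933.
  S^{-1} = (1/det) · [[d, -b], [-b, a]] = [[0.1165, -0.0185],
 [-0.0185, 0.3]].

Step 4 — quadratic form (x̄ - mu_0)^T · S^{-1} · (x̄ - mu_0):
  S^{-1} · (x̄ - mu_0) = (0.2134, 0.9068),
  (x̄ - mu_0)^T · [...] = (2.3333)·(0.2134) + (3.1667)·(0.9068) = 3.3695.

Step 5 — scale by n: T² = 6 · 3.3695 = 20.2169.

T² ≈ 20.2169
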